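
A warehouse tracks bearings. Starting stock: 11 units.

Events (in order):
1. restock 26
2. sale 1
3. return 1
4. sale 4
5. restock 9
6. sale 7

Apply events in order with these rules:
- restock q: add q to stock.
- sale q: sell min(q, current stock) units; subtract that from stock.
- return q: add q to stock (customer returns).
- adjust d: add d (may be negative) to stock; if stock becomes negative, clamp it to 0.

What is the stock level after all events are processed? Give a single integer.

Processing events:
Start: stock = 11
  Event 1 (restock 26): 11 + 26 = 37
  Event 2 (sale 1): sell min(1,37)=1. stock: 37 - 1 = 36. total_sold = 1
  Event 3 (return 1): 36 + 1 = 37
  Event 4 (sale 4): sell min(4,37)=4. stock: 37 - 4 = 33. total_sold = 5
  Event 5 (restock 9): 33 + 9 = 42
  Event 6 (sale 7): sell min(7,42)=7. stock: 42 - 7 = 35. total_sold = 12
Final: stock = 35, total_sold = 12

Answer: 35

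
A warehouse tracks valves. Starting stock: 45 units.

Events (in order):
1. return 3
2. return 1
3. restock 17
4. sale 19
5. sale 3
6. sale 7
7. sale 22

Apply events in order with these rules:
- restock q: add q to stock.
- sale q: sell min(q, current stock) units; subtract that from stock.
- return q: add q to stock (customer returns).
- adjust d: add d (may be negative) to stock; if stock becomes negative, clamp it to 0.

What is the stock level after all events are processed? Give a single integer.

Processing events:
Start: stock = 45
  Event 1 (return 3): 45 + 3 = 48
  Event 2 (return 1): 48 + 1 = 49
  Event 3 (restock 17): 49 + 17 = 66
  Event 4 (sale 19): sell min(19,66)=19. stock: 66 - 19 = 47. total_sold = 19
  Event 5 (sale 3): sell min(3,47)=3. stock: 47 - 3 = 44. total_sold = 22
  Event 6 (sale 7): sell min(7,44)=7. stock: 44 - 7 = 37. total_sold = 29
  Event 7 (sale 22): sell min(22,37)=22. stock: 37 - 22 = 15. total_sold = 51
Final: stock = 15, total_sold = 51

Answer: 15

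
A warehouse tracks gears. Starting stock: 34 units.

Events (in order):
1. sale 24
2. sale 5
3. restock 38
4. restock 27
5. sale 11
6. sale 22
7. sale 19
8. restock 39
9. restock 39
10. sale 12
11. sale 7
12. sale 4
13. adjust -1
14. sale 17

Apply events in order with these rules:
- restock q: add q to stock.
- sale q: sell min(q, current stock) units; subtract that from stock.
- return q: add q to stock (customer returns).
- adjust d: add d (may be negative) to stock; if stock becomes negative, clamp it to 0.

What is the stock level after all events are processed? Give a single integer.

Processing events:
Start: stock = 34
  Event 1 (sale 24): sell min(24,34)=24. stock: 34 - 24 = 10. total_sold = 24
  Event 2 (sale 5): sell min(5,10)=5. stock: 10 - 5 = 5. total_sold = 29
  Event 3 (restock 38): 5 + 38 = 43
  Event 4 (restock 27): 43 + 27 = 70
  Event 5 (sale 11): sell min(11,70)=11. stock: 70 - 11 = 59. total_sold = 40
  Event 6 (sale 22): sell min(22,59)=22. stock: 59 - 22 = 37. total_sold = 62
  Event 7 (sale 19): sell min(19,37)=19. stock: 37 - 19 = 18. total_sold = 81
  Event 8 (restock 39): 18 + 39 = 57
  Event 9 (restock 39): 57 + 39 = 96
  Event 10 (sale 12): sell min(12,96)=12. stock: 96 - 12 = 84. total_sold = 93
  Event 11 (sale 7): sell min(7,84)=7. stock: 84 - 7 = 77. total_sold = 100
  Event 12 (sale 4): sell min(4,77)=4. stock: 77 - 4 = 73. total_sold = 104
  Event 13 (adjust -1): 73 + -1 = 72
  Event 14 (sale 17): sell min(17,72)=17. stock: 72 - 17 = 55. total_sold = 121
Final: stock = 55, total_sold = 121

Answer: 55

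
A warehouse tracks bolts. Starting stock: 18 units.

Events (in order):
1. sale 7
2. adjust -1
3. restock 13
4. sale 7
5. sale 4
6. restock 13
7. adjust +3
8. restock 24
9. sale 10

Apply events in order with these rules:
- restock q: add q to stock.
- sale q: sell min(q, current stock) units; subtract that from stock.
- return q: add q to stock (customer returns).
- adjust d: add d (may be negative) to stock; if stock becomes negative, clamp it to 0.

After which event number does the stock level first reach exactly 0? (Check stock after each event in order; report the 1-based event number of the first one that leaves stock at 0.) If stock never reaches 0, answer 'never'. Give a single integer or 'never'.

Processing events:
Start: stock = 18
  Event 1 (sale 7): sell min(7,18)=7. stock: 18 - 7 = 11. total_sold = 7
  Event 2 (adjust -1): 11 + -1 = 10
  Event 3 (restock 13): 10 + 13 = 23
  Event 4 (sale 7): sell min(7,23)=7. stock: 23 - 7 = 16. total_sold = 14
  Event 5 (sale 4): sell min(4,16)=4. stock: 16 - 4 = 12. total_sold = 18
  Event 6 (restock 13): 12 + 13 = 25
  Event 7 (adjust +3): 25 + 3 = 28
  Event 8 (restock 24): 28 + 24 = 52
  Event 9 (sale 10): sell min(10,52)=10. stock: 52 - 10 = 42. total_sold = 28
Final: stock = 42, total_sold = 28

Stock never reaches 0.

Answer: never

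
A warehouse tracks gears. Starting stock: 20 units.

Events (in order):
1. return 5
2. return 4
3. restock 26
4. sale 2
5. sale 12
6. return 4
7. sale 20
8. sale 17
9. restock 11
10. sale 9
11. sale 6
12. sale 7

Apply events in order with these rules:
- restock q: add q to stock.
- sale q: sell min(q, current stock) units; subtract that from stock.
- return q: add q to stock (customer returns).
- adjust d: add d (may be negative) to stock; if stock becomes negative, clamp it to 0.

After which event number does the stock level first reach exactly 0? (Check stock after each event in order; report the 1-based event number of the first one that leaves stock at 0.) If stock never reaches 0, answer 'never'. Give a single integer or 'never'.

Processing events:
Start: stock = 20
  Event 1 (return 5): 20 + 5 = 25
  Event 2 (return 4): 25 + 4 = 29
  Event 3 (restock 26): 29 + 26 = 55
  Event 4 (sale 2): sell min(2,55)=2. stock: 55 - 2 = 53. total_sold = 2
  Event 5 (sale 12): sell min(12,53)=12. stock: 53 - 12 = 41. total_sold = 14
  Event 6 (return 4): 41 + 4 = 45
  Event 7 (sale 20): sell min(20,45)=20. stock: 45 - 20 = 25. total_sold = 34
  Event 8 (sale 17): sell min(17,25)=17. stock: 25 - 17 = 8. total_sold = 51
  Event 9 (restock 11): 8 + 11 = 19
  Event 10 (sale 9): sell min(9,19)=9. stock: 19 - 9 = 10. total_sold = 60
  Event 11 (sale 6): sell min(6,10)=6. stock: 10 - 6 = 4. total_sold = 66
  Event 12 (sale 7): sell min(7,4)=4. stock: 4 - 4 = 0. total_sold = 70
Final: stock = 0, total_sold = 70

First zero at event 12.

Answer: 12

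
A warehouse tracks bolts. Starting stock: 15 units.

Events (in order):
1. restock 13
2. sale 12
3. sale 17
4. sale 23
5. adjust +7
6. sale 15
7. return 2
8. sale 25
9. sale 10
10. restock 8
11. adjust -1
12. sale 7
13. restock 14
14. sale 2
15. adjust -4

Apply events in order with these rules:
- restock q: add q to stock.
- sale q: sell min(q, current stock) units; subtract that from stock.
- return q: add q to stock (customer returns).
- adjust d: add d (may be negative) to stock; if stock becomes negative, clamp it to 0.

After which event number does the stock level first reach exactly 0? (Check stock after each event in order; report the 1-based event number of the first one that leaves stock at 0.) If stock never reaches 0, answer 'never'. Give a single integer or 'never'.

Answer: 3

Derivation:
Processing events:
Start: stock = 15
  Event 1 (restock 13): 15 + 13 = 28
  Event 2 (sale 12): sell min(12,28)=12. stock: 28 - 12 = 16. total_sold = 12
  Event 3 (sale 17): sell min(17,16)=16. stock: 16 - 16 = 0. total_sold = 28
  Event 4 (sale 23): sell min(23,0)=0. stock: 0 - 0 = 0. total_sold = 28
  Event 5 (adjust +7): 0 + 7 = 7
  Event 6 (sale 15): sell min(15,7)=7. stock: 7 - 7 = 0. total_sold = 35
  Event 7 (return 2): 0 + 2 = 2
  Event 8 (sale 25): sell min(25,2)=2. stock: 2 - 2 = 0. total_sold = 37
  Event 9 (sale 10): sell min(10,0)=0. stock: 0 - 0 = 0. total_sold = 37
  Event 10 (restock 8): 0 + 8 = 8
  Event 11 (adjust -1): 8 + -1 = 7
  Event 12 (sale 7): sell min(7,7)=7. stock: 7 - 7 = 0. total_sold = 44
  Event 13 (restock 14): 0 + 14 = 14
  Event 14 (sale 2): sell min(2,14)=2. stock: 14 - 2 = 12. total_sold = 46
  Event 15 (adjust -4): 12 + -4 = 8
Final: stock = 8, total_sold = 46

First zero at event 3.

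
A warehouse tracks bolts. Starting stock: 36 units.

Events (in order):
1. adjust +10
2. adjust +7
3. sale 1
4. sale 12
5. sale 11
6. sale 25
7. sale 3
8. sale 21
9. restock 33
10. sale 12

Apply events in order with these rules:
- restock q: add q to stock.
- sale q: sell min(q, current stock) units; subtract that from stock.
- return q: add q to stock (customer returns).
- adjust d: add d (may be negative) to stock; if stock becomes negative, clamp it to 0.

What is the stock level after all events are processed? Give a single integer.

Answer: 21

Derivation:
Processing events:
Start: stock = 36
  Event 1 (adjust +10): 36 + 10 = 46
  Event 2 (adjust +7): 46 + 7 = 53
  Event 3 (sale 1): sell min(1,53)=1. stock: 53 - 1 = 52. total_sold = 1
  Event 4 (sale 12): sell min(12,52)=12. stock: 52 - 12 = 40. total_sold = 13
  Event 5 (sale 11): sell min(11,40)=11. stock: 40 - 11 = 29. total_sold = 24
  Event 6 (sale 25): sell min(25,29)=25. stock: 29 - 25 = 4. total_sold = 49
  Event 7 (sale 3): sell min(3,4)=3. stock: 4 - 3 = 1. total_sold = 52
  Event 8 (sale 21): sell min(21,1)=1. stock: 1 - 1 = 0. total_sold = 53
  Event 9 (restock 33): 0 + 33 = 33
  Event 10 (sale 12): sell min(12,33)=12. stock: 33 - 12 = 21. total_sold = 65
Final: stock = 21, total_sold = 65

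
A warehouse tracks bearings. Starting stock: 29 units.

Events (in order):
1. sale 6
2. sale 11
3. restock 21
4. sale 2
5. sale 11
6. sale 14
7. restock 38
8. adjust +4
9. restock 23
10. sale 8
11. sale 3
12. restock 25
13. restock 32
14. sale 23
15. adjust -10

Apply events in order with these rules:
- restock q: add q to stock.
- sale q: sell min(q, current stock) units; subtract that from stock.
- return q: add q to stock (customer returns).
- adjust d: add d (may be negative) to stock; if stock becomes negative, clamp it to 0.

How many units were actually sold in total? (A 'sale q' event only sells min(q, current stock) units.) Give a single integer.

Processing events:
Start: stock = 29
  Event 1 (sale 6): sell min(6,29)=6. stock: 29 - 6 = 23. total_sold = 6
  Event 2 (sale 11): sell min(11,23)=11. stock: 23 - 11 = 12. total_sold = 17
  Event 3 (restock 21): 12 + 21 = 33
  Event 4 (sale 2): sell min(2,33)=2. stock: 33 - 2 = 31. total_sold = 19
  Event 5 (sale 11): sell min(11,31)=11. stock: 31 - 11 = 20. total_sold = 30
  Event 6 (sale 14): sell min(14,20)=14. stock: 20 - 14 = 6. total_sold = 44
  Event 7 (restock 38): 6 + 38 = 44
  Event 8 (adjust +4): 44 + 4 = 48
  Event 9 (restock 23): 48 + 23 = 71
  Event 10 (sale 8): sell min(8,71)=8. stock: 71 - 8 = 63. total_sold = 52
  Event 11 (sale 3): sell min(3,63)=3. stock: 63 - 3 = 60. total_sold = 55
  Event 12 (restock 25): 60 + 25 = 85
  Event 13 (restock 32): 85 + 32 = 117
  Event 14 (sale 23): sell min(23,117)=23. stock: 117 - 23 = 94. total_sold = 78
  Event 15 (adjust -10): 94 + -10 = 84
Final: stock = 84, total_sold = 78

Answer: 78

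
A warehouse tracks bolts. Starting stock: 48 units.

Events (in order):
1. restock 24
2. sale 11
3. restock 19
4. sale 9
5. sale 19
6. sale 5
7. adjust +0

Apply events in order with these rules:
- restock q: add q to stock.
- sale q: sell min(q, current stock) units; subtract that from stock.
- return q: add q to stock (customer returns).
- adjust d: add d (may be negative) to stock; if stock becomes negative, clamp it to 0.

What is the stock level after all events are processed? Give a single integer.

Processing events:
Start: stock = 48
  Event 1 (restock 24): 48 + 24 = 72
  Event 2 (sale 11): sell min(11,72)=11. stock: 72 - 11 = 61. total_sold = 11
  Event 3 (restock 19): 61 + 19 = 80
  Event 4 (sale 9): sell min(9,80)=9. stock: 80 - 9 = 71. total_sold = 20
  Event 5 (sale 19): sell min(19,71)=19. stock: 71 - 19 = 52. total_sold = 39
  Event 6 (sale 5): sell min(5,52)=5. stock: 52 - 5 = 47. total_sold = 44
  Event 7 (adjust +0): 47 + 0 = 47
Final: stock = 47, total_sold = 44

Answer: 47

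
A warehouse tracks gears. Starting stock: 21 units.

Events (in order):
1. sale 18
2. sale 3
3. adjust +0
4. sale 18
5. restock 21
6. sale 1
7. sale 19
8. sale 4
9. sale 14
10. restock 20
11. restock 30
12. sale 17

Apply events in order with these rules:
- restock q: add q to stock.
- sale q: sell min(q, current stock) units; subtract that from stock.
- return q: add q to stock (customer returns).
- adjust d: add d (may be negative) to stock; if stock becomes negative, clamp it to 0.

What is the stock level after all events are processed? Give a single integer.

Answer: 33

Derivation:
Processing events:
Start: stock = 21
  Event 1 (sale 18): sell min(18,21)=18. stock: 21 - 18 = 3. total_sold = 18
  Event 2 (sale 3): sell min(3,3)=3. stock: 3 - 3 = 0. total_sold = 21
  Event 3 (adjust +0): 0 + 0 = 0
  Event 4 (sale 18): sell min(18,0)=0. stock: 0 - 0 = 0. total_sold = 21
  Event 5 (restock 21): 0 + 21 = 21
  Event 6 (sale 1): sell min(1,21)=1. stock: 21 - 1 = 20. total_sold = 22
  Event 7 (sale 19): sell min(19,20)=19. stock: 20 - 19 = 1. total_sold = 41
  Event 8 (sale 4): sell min(4,1)=1. stock: 1 - 1 = 0. total_sold = 42
  Event 9 (sale 14): sell min(14,0)=0. stock: 0 - 0 = 0. total_sold = 42
  Event 10 (restock 20): 0 + 20 = 20
  Event 11 (restock 30): 20 + 30 = 50
  Event 12 (sale 17): sell min(17,50)=17. stock: 50 - 17 = 33. total_sold = 59
Final: stock = 33, total_sold = 59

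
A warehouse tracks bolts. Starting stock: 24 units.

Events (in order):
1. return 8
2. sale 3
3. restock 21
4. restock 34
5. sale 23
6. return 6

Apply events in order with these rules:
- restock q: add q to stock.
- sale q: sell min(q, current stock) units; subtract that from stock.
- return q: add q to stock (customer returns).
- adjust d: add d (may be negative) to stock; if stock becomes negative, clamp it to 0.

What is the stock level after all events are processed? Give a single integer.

Answer: 67

Derivation:
Processing events:
Start: stock = 24
  Event 1 (return 8): 24 + 8 = 32
  Event 2 (sale 3): sell min(3,32)=3. stock: 32 - 3 = 29. total_sold = 3
  Event 3 (restock 21): 29 + 21 = 50
  Event 4 (restock 34): 50 + 34 = 84
  Event 5 (sale 23): sell min(23,84)=23. stock: 84 - 23 = 61. total_sold = 26
  Event 6 (return 6): 61 + 6 = 67
Final: stock = 67, total_sold = 26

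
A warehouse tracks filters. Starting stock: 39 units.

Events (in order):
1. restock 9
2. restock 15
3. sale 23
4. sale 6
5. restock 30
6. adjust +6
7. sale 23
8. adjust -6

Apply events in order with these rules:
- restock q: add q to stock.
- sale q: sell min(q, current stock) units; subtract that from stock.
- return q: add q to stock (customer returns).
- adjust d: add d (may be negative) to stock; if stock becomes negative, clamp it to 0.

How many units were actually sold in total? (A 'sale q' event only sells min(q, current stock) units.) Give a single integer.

Processing events:
Start: stock = 39
  Event 1 (restock 9): 39 + 9 = 48
  Event 2 (restock 15): 48 + 15 = 63
  Event 3 (sale 23): sell min(23,63)=23. stock: 63 - 23 = 40. total_sold = 23
  Event 4 (sale 6): sell min(6,40)=6. stock: 40 - 6 = 34. total_sold = 29
  Event 5 (restock 30): 34 + 30 = 64
  Event 6 (adjust +6): 64 + 6 = 70
  Event 7 (sale 23): sell min(23,70)=23. stock: 70 - 23 = 47. total_sold = 52
  Event 8 (adjust -6): 47 + -6 = 41
Final: stock = 41, total_sold = 52

Answer: 52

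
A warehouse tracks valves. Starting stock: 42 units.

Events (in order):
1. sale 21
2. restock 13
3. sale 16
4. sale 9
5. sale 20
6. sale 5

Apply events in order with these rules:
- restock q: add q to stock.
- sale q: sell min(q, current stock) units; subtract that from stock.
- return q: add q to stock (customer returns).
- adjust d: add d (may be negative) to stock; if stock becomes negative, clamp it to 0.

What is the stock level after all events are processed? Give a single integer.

Answer: 0

Derivation:
Processing events:
Start: stock = 42
  Event 1 (sale 21): sell min(21,42)=21. stock: 42 - 21 = 21. total_sold = 21
  Event 2 (restock 13): 21 + 13 = 34
  Event 3 (sale 16): sell min(16,34)=16. stock: 34 - 16 = 18. total_sold = 37
  Event 4 (sale 9): sell min(9,18)=9. stock: 18 - 9 = 9. total_sold = 46
  Event 5 (sale 20): sell min(20,9)=9. stock: 9 - 9 = 0. total_sold = 55
  Event 6 (sale 5): sell min(5,0)=0. stock: 0 - 0 = 0. total_sold = 55
Final: stock = 0, total_sold = 55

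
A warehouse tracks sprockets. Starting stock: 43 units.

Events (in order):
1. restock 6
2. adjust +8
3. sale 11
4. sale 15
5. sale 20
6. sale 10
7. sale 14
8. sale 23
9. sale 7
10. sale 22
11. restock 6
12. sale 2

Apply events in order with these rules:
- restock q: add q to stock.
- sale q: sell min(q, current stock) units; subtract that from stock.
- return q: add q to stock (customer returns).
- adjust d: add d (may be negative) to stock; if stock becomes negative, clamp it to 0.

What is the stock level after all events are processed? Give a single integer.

Answer: 4

Derivation:
Processing events:
Start: stock = 43
  Event 1 (restock 6): 43 + 6 = 49
  Event 2 (adjust +8): 49 + 8 = 57
  Event 3 (sale 11): sell min(11,57)=11. stock: 57 - 11 = 46. total_sold = 11
  Event 4 (sale 15): sell min(15,46)=15. stock: 46 - 15 = 31. total_sold = 26
  Event 5 (sale 20): sell min(20,31)=20. stock: 31 - 20 = 11. total_sold = 46
  Event 6 (sale 10): sell min(10,11)=10. stock: 11 - 10 = 1. total_sold = 56
  Event 7 (sale 14): sell min(14,1)=1. stock: 1 - 1 = 0. total_sold = 57
  Event 8 (sale 23): sell min(23,0)=0. stock: 0 - 0 = 0. total_sold = 57
  Event 9 (sale 7): sell min(7,0)=0. stock: 0 - 0 = 0. total_sold = 57
  Event 10 (sale 22): sell min(22,0)=0. stock: 0 - 0 = 0. total_sold = 57
  Event 11 (restock 6): 0 + 6 = 6
  Event 12 (sale 2): sell min(2,6)=2. stock: 6 - 2 = 4. total_sold = 59
Final: stock = 4, total_sold = 59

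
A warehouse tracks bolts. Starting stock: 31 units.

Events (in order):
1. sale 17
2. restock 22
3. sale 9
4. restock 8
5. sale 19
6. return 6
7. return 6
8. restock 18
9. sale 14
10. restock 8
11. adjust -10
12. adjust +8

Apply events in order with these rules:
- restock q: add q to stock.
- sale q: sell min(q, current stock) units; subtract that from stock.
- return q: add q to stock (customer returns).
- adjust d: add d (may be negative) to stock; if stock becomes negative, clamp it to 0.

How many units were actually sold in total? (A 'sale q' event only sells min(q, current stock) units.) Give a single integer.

Answer: 59

Derivation:
Processing events:
Start: stock = 31
  Event 1 (sale 17): sell min(17,31)=17. stock: 31 - 17 = 14. total_sold = 17
  Event 2 (restock 22): 14 + 22 = 36
  Event 3 (sale 9): sell min(9,36)=9. stock: 36 - 9 = 27. total_sold = 26
  Event 4 (restock 8): 27 + 8 = 35
  Event 5 (sale 19): sell min(19,35)=19. stock: 35 - 19 = 16. total_sold = 45
  Event 6 (return 6): 16 + 6 = 22
  Event 7 (return 6): 22 + 6 = 28
  Event 8 (restock 18): 28 + 18 = 46
  Event 9 (sale 14): sell min(14,46)=14. stock: 46 - 14 = 32. total_sold = 59
  Event 10 (restock 8): 32 + 8 = 40
  Event 11 (adjust -10): 40 + -10 = 30
  Event 12 (adjust +8): 30 + 8 = 38
Final: stock = 38, total_sold = 59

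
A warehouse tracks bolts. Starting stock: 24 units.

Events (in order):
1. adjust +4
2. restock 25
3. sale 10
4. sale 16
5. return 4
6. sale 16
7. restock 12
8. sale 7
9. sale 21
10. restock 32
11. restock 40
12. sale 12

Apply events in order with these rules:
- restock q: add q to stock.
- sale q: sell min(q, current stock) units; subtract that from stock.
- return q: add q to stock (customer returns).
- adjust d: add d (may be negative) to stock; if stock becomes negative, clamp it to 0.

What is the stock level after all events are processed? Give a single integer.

Answer: 60

Derivation:
Processing events:
Start: stock = 24
  Event 1 (adjust +4): 24 + 4 = 28
  Event 2 (restock 25): 28 + 25 = 53
  Event 3 (sale 10): sell min(10,53)=10. stock: 53 - 10 = 43. total_sold = 10
  Event 4 (sale 16): sell min(16,43)=16. stock: 43 - 16 = 27. total_sold = 26
  Event 5 (return 4): 27 + 4 = 31
  Event 6 (sale 16): sell min(16,31)=16. stock: 31 - 16 = 15. total_sold = 42
  Event 7 (restock 12): 15 + 12 = 27
  Event 8 (sale 7): sell min(7,27)=7. stock: 27 - 7 = 20. total_sold = 49
  Event 9 (sale 21): sell min(21,20)=20. stock: 20 - 20 = 0. total_sold = 69
  Event 10 (restock 32): 0 + 32 = 32
  Event 11 (restock 40): 32 + 40 = 72
  Event 12 (sale 12): sell min(12,72)=12. stock: 72 - 12 = 60. total_sold = 81
Final: stock = 60, total_sold = 81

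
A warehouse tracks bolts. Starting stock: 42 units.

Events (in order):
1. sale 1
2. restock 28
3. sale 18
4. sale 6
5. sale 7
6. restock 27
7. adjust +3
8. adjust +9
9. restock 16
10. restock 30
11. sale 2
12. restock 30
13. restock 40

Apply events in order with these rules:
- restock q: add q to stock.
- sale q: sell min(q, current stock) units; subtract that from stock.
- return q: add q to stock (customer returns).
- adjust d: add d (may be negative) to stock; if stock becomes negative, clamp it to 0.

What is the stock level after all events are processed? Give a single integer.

Answer: 191

Derivation:
Processing events:
Start: stock = 42
  Event 1 (sale 1): sell min(1,42)=1. stock: 42 - 1 = 41. total_sold = 1
  Event 2 (restock 28): 41 + 28 = 69
  Event 3 (sale 18): sell min(18,69)=18. stock: 69 - 18 = 51. total_sold = 19
  Event 4 (sale 6): sell min(6,51)=6. stock: 51 - 6 = 45. total_sold = 25
  Event 5 (sale 7): sell min(7,45)=7. stock: 45 - 7 = 38. total_sold = 32
  Event 6 (restock 27): 38 + 27 = 65
  Event 7 (adjust +3): 65 + 3 = 68
  Event 8 (adjust +9): 68 + 9 = 77
  Event 9 (restock 16): 77 + 16 = 93
  Event 10 (restock 30): 93 + 30 = 123
  Event 11 (sale 2): sell min(2,123)=2. stock: 123 - 2 = 121. total_sold = 34
  Event 12 (restock 30): 121 + 30 = 151
  Event 13 (restock 40): 151 + 40 = 191
Final: stock = 191, total_sold = 34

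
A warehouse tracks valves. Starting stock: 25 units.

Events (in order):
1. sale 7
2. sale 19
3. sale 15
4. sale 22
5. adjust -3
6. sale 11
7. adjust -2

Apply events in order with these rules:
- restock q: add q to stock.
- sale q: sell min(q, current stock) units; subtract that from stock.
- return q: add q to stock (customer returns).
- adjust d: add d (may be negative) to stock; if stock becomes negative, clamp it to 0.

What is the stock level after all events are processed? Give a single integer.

Processing events:
Start: stock = 25
  Event 1 (sale 7): sell min(7,25)=7. stock: 25 - 7 = 18. total_sold = 7
  Event 2 (sale 19): sell min(19,18)=18. stock: 18 - 18 = 0. total_sold = 25
  Event 3 (sale 15): sell min(15,0)=0. stock: 0 - 0 = 0. total_sold = 25
  Event 4 (sale 22): sell min(22,0)=0. stock: 0 - 0 = 0. total_sold = 25
  Event 5 (adjust -3): 0 + -3 = 0 (clamped to 0)
  Event 6 (sale 11): sell min(11,0)=0. stock: 0 - 0 = 0. total_sold = 25
  Event 7 (adjust -2): 0 + -2 = 0 (clamped to 0)
Final: stock = 0, total_sold = 25

Answer: 0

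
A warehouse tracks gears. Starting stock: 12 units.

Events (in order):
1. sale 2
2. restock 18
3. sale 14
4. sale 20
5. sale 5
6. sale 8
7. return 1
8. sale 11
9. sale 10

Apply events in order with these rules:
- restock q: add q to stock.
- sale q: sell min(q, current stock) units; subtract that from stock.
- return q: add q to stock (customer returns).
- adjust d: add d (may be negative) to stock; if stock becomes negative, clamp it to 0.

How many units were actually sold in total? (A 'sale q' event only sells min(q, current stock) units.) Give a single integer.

Answer: 31

Derivation:
Processing events:
Start: stock = 12
  Event 1 (sale 2): sell min(2,12)=2. stock: 12 - 2 = 10. total_sold = 2
  Event 2 (restock 18): 10 + 18 = 28
  Event 3 (sale 14): sell min(14,28)=14. stock: 28 - 14 = 14. total_sold = 16
  Event 4 (sale 20): sell min(20,14)=14. stock: 14 - 14 = 0. total_sold = 30
  Event 5 (sale 5): sell min(5,0)=0. stock: 0 - 0 = 0. total_sold = 30
  Event 6 (sale 8): sell min(8,0)=0. stock: 0 - 0 = 0. total_sold = 30
  Event 7 (return 1): 0 + 1 = 1
  Event 8 (sale 11): sell min(11,1)=1. stock: 1 - 1 = 0. total_sold = 31
  Event 9 (sale 10): sell min(10,0)=0. stock: 0 - 0 = 0. total_sold = 31
Final: stock = 0, total_sold = 31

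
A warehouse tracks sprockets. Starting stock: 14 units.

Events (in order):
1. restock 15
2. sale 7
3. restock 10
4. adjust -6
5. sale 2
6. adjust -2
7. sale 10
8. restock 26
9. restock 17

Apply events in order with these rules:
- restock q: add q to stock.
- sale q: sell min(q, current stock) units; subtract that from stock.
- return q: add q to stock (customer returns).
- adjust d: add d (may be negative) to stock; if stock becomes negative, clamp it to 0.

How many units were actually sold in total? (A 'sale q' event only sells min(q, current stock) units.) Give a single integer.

Processing events:
Start: stock = 14
  Event 1 (restock 15): 14 + 15 = 29
  Event 2 (sale 7): sell min(7,29)=7. stock: 29 - 7 = 22. total_sold = 7
  Event 3 (restock 10): 22 + 10 = 32
  Event 4 (adjust -6): 32 + -6 = 26
  Event 5 (sale 2): sell min(2,26)=2. stock: 26 - 2 = 24. total_sold = 9
  Event 6 (adjust -2): 24 + -2 = 22
  Event 7 (sale 10): sell min(10,22)=10. stock: 22 - 10 = 12. total_sold = 19
  Event 8 (restock 26): 12 + 26 = 38
  Event 9 (restock 17): 38 + 17 = 55
Final: stock = 55, total_sold = 19

Answer: 19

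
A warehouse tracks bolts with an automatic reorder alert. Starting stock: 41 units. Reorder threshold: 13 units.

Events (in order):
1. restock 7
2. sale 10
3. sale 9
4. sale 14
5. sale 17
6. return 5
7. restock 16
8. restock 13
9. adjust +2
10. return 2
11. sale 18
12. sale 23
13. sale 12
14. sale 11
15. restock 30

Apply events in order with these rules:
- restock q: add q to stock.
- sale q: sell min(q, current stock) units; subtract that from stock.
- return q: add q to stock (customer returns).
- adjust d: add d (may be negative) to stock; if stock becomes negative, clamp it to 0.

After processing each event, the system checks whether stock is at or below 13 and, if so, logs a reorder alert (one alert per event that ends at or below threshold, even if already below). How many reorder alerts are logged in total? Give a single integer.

Answer: 5

Derivation:
Processing events:
Start: stock = 41
  Event 1 (restock 7): 41 + 7 = 48
  Event 2 (sale 10): sell min(10,48)=10. stock: 48 - 10 = 38. total_sold = 10
  Event 3 (sale 9): sell min(9,38)=9. stock: 38 - 9 = 29. total_sold = 19
  Event 4 (sale 14): sell min(14,29)=14. stock: 29 - 14 = 15. total_sold = 33
  Event 5 (sale 17): sell min(17,15)=15. stock: 15 - 15 = 0. total_sold = 48
  Event 6 (return 5): 0 + 5 = 5
  Event 7 (restock 16): 5 + 16 = 21
  Event 8 (restock 13): 21 + 13 = 34
  Event 9 (adjust +2): 34 + 2 = 36
  Event 10 (return 2): 36 + 2 = 38
  Event 11 (sale 18): sell min(18,38)=18. stock: 38 - 18 = 20. total_sold = 66
  Event 12 (sale 23): sell min(23,20)=20. stock: 20 - 20 = 0. total_sold = 86
  Event 13 (sale 12): sell min(12,0)=0. stock: 0 - 0 = 0. total_sold = 86
  Event 14 (sale 11): sell min(11,0)=0. stock: 0 - 0 = 0. total_sold = 86
  Event 15 (restock 30): 0 + 30 = 30
Final: stock = 30, total_sold = 86

Checking against threshold 13:
  After event 1: stock=48 > 13
  After event 2: stock=38 > 13
  After event 3: stock=29 > 13
  After event 4: stock=15 > 13
  After event 5: stock=0 <= 13 -> ALERT
  After event 6: stock=5 <= 13 -> ALERT
  After event 7: stock=21 > 13
  After event 8: stock=34 > 13
  After event 9: stock=36 > 13
  After event 10: stock=38 > 13
  After event 11: stock=20 > 13
  After event 12: stock=0 <= 13 -> ALERT
  After event 13: stock=0 <= 13 -> ALERT
  After event 14: stock=0 <= 13 -> ALERT
  After event 15: stock=30 > 13
Alert events: [5, 6, 12, 13, 14]. Count = 5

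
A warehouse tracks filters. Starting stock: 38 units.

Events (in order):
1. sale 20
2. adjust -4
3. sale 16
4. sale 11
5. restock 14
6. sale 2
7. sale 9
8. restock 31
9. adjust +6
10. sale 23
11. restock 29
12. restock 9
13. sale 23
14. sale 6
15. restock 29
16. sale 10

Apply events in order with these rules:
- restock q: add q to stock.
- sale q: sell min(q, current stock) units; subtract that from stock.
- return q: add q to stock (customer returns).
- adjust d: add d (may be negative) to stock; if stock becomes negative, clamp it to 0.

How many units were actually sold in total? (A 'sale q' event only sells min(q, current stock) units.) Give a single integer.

Processing events:
Start: stock = 38
  Event 1 (sale 20): sell min(20,38)=20. stock: 38 - 20 = 18. total_sold = 20
  Event 2 (adjust -4): 18 + -4 = 14
  Event 3 (sale 16): sell min(16,14)=14. stock: 14 - 14 = 0. total_sold = 34
  Event 4 (sale 11): sell min(11,0)=0. stock: 0 - 0 = 0. total_sold = 34
  Event 5 (restock 14): 0 + 14 = 14
  Event 6 (sale 2): sell min(2,14)=2. stock: 14 - 2 = 12. total_sold = 36
  Event 7 (sale 9): sell min(9,12)=9. stock: 12 - 9 = 3. total_sold = 45
  Event 8 (restock 31): 3 + 31 = 34
  Event 9 (adjust +6): 34 + 6 = 40
  Event 10 (sale 23): sell min(23,40)=23. stock: 40 - 23 = 17. total_sold = 68
  Event 11 (restock 29): 17 + 29 = 46
  Event 12 (restock 9): 46 + 9 = 55
  Event 13 (sale 23): sell min(23,55)=23. stock: 55 - 23 = 32. total_sold = 91
  Event 14 (sale 6): sell min(6,32)=6. stock: 32 - 6 = 26. total_sold = 97
  Event 15 (restock 29): 26 + 29 = 55
  Event 16 (sale 10): sell min(10,55)=10. stock: 55 - 10 = 45. total_sold = 107
Final: stock = 45, total_sold = 107

Answer: 107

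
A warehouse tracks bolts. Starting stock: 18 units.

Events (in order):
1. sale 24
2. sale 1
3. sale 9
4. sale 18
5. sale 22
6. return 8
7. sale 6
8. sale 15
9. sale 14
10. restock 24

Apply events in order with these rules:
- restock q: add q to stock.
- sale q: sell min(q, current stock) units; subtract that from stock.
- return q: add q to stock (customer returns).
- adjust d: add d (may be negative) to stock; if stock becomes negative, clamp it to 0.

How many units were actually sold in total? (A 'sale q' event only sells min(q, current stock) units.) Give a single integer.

Processing events:
Start: stock = 18
  Event 1 (sale 24): sell min(24,18)=18. stock: 18 - 18 = 0. total_sold = 18
  Event 2 (sale 1): sell min(1,0)=0. stock: 0 - 0 = 0. total_sold = 18
  Event 3 (sale 9): sell min(9,0)=0. stock: 0 - 0 = 0. total_sold = 18
  Event 4 (sale 18): sell min(18,0)=0. stock: 0 - 0 = 0. total_sold = 18
  Event 5 (sale 22): sell min(22,0)=0. stock: 0 - 0 = 0. total_sold = 18
  Event 6 (return 8): 0 + 8 = 8
  Event 7 (sale 6): sell min(6,8)=6. stock: 8 - 6 = 2. total_sold = 24
  Event 8 (sale 15): sell min(15,2)=2. stock: 2 - 2 = 0. total_sold = 26
  Event 9 (sale 14): sell min(14,0)=0. stock: 0 - 0 = 0. total_sold = 26
  Event 10 (restock 24): 0 + 24 = 24
Final: stock = 24, total_sold = 26

Answer: 26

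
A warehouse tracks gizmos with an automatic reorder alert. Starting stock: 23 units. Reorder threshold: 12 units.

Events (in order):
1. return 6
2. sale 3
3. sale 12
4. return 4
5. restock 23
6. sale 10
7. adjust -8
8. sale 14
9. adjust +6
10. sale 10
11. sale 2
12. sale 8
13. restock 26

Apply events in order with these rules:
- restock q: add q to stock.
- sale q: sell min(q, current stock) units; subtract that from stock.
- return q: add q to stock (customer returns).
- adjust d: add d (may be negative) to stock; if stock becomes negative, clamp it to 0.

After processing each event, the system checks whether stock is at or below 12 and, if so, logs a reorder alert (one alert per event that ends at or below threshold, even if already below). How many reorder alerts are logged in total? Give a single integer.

Processing events:
Start: stock = 23
  Event 1 (return 6): 23 + 6 = 29
  Event 2 (sale 3): sell min(3,29)=3. stock: 29 - 3 = 26. total_sold = 3
  Event 3 (sale 12): sell min(12,26)=12. stock: 26 - 12 = 14. total_sold = 15
  Event 4 (return 4): 14 + 4 = 18
  Event 5 (restock 23): 18 + 23 = 41
  Event 6 (sale 10): sell min(10,41)=10. stock: 41 - 10 = 31. total_sold = 25
  Event 7 (adjust -8): 31 + -8 = 23
  Event 8 (sale 14): sell min(14,23)=14. stock: 23 - 14 = 9. total_sold = 39
  Event 9 (adjust +6): 9 + 6 = 15
  Event 10 (sale 10): sell min(10,15)=10. stock: 15 - 10 = 5. total_sold = 49
  Event 11 (sale 2): sell min(2,5)=2. stock: 5 - 2 = 3. total_sold = 51
  Event 12 (sale 8): sell min(8,3)=3. stock: 3 - 3 = 0. total_sold = 54
  Event 13 (restock 26): 0 + 26 = 26
Final: stock = 26, total_sold = 54

Checking against threshold 12:
  After event 1: stock=29 > 12
  After event 2: stock=26 > 12
  After event 3: stock=14 > 12
  After event 4: stock=18 > 12
  After event 5: stock=41 > 12
  After event 6: stock=31 > 12
  After event 7: stock=23 > 12
  After event 8: stock=9 <= 12 -> ALERT
  After event 9: stock=15 > 12
  After event 10: stock=5 <= 12 -> ALERT
  After event 11: stock=3 <= 12 -> ALERT
  After event 12: stock=0 <= 12 -> ALERT
  After event 13: stock=26 > 12
Alert events: [8, 10, 11, 12]. Count = 4

Answer: 4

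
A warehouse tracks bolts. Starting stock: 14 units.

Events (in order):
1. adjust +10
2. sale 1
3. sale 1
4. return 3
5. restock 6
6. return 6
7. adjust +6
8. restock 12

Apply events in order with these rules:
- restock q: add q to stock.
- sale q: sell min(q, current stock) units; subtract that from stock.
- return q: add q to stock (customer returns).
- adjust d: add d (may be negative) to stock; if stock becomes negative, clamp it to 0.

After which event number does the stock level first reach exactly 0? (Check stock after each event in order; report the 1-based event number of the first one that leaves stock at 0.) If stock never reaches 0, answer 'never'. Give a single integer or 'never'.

Processing events:
Start: stock = 14
  Event 1 (adjust +10): 14 + 10 = 24
  Event 2 (sale 1): sell min(1,24)=1. stock: 24 - 1 = 23. total_sold = 1
  Event 3 (sale 1): sell min(1,23)=1. stock: 23 - 1 = 22. total_sold = 2
  Event 4 (return 3): 22 + 3 = 25
  Event 5 (restock 6): 25 + 6 = 31
  Event 6 (return 6): 31 + 6 = 37
  Event 7 (adjust +6): 37 + 6 = 43
  Event 8 (restock 12): 43 + 12 = 55
Final: stock = 55, total_sold = 2

Stock never reaches 0.

Answer: never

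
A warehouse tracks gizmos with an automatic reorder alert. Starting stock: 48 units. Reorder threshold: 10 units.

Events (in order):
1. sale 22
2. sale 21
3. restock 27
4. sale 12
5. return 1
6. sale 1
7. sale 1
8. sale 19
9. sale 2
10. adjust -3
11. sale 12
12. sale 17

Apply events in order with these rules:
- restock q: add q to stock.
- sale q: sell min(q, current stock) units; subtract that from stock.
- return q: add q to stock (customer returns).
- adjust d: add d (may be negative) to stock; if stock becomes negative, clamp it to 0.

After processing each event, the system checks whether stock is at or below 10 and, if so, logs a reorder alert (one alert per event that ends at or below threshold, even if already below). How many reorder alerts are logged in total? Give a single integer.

Processing events:
Start: stock = 48
  Event 1 (sale 22): sell min(22,48)=22. stock: 48 - 22 = 26. total_sold = 22
  Event 2 (sale 21): sell min(21,26)=21. stock: 26 - 21 = 5. total_sold = 43
  Event 3 (restock 27): 5 + 27 = 32
  Event 4 (sale 12): sell min(12,32)=12. stock: 32 - 12 = 20. total_sold = 55
  Event 5 (return 1): 20 + 1 = 21
  Event 6 (sale 1): sell min(1,21)=1. stock: 21 - 1 = 20. total_sold = 56
  Event 7 (sale 1): sell min(1,20)=1. stock: 20 - 1 = 19. total_sold = 57
  Event 8 (sale 19): sell min(19,19)=19. stock: 19 - 19 = 0. total_sold = 76
  Event 9 (sale 2): sell min(2,0)=0. stock: 0 - 0 = 0. total_sold = 76
  Event 10 (adjust -3): 0 + -3 = 0 (clamped to 0)
  Event 11 (sale 12): sell min(12,0)=0. stock: 0 - 0 = 0. total_sold = 76
  Event 12 (sale 17): sell min(17,0)=0. stock: 0 - 0 = 0. total_sold = 76
Final: stock = 0, total_sold = 76

Checking against threshold 10:
  After event 1: stock=26 > 10
  After event 2: stock=5 <= 10 -> ALERT
  After event 3: stock=32 > 10
  After event 4: stock=20 > 10
  After event 5: stock=21 > 10
  After event 6: stock=20 > 10
  After event 7: stock=19 > 10
  After event 8: stock=0 <= 10 -> ALERT
  After event 9: stock=0 <= 10 -> ALERT
  After event 10: stock=0 <= 10 -> ALERT
  After event 11: stock=0 <= 10 -> ALERT
  After event 12: stock=0 <= 10 -> ALERT
Alert events: [2, 8, 9, 10, 11, 12]. Count = 6

Answer: 6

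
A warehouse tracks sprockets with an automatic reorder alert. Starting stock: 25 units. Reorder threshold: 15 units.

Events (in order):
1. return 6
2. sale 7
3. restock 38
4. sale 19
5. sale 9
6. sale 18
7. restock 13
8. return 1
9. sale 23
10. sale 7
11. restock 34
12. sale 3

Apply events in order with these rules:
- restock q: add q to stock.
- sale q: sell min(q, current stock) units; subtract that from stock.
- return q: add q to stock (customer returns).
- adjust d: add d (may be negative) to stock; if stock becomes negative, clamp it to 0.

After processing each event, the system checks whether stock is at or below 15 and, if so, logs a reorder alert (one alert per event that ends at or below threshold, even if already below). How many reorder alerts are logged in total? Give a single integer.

Processing events:
Start: stock = 25
  Event 1 (return 6): 25 + 6 = 31
  Event 2 (sale 7): sell min(7,31)=7. stock: 31 - 7 = 24. total_sold = 7
  Event 3 (restock 38): 24 + 38 = 62
  Event 4 (sale 19): sell min(19,62)=19. stock: 62 - 19 = 43. total_sold = 26
  Event 5 (sale 9): sell min(9,43)=9. stock: 43 - 9 = 34. total_sold = 35
  Event 6 (sale 18): sell min(18,34)=18. stock: 34 - 18 = 16. total_sold = 53
  Event 7 (restock 13): 16 + 13 = 29
  Event 8 (return 1): 29 + 1 = 30
  Event 9 (sale 23): sell min(23,30)=23. stock: 30 - 23 = 7. total_sold = 76
  Event 10 (sale 7): sell min(7,7)=7. stock: 7 - 7 = 0. total_sold = 83
  Event 11 (restock 34): 0 + 34 = 34
  Event 12 (sale 3): sell min(3,34)=3. stock: 34 - 3 = 31. total_sold = 86
Final: stock = 31, total_sold = 86

Checking against threshold 15:
  After event 1: stock=31 > 15
  After event 2: stock=24 > 15
  After event 3: stock=62 > 15
  After event 4: stock=43 > 15
  After event 5: stock=34 > 15
  After event 6: stock=16 > 15
  After event 7: stock=29 > 15
  After event 8: stock=30 > 15
  After event 9: stock=7 <= 15 -> ALERT
  After event 10: stock=0 <= 15 -> ALERT
  After event 11: stock=34 > 15
  After event 12: stock=31 > 15
Alert events: [9, 10]. Count = 2

Answer: 2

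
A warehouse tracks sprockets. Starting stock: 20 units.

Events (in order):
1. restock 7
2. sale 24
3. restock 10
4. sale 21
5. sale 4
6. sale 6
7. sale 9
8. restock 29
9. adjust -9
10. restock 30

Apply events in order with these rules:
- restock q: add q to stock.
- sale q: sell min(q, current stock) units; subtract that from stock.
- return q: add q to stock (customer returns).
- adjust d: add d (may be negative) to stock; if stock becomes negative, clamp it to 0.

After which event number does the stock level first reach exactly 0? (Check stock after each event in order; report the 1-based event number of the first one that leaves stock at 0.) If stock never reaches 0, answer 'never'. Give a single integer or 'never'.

Answer: 4

Derivation:
Processing events:
Start: stock = 20
  Event 1 (restock 7): 20 + 7 = 27
  Event 2 (sale 24): sell min(24,27)=24. stock: 27 - 24 = 3. total_sold = 24
  Event 3 (restock 10): 3 + 10 = 13
  Event 4 (sale 21): sell min(21,13)=13. stock: 13 - 13 = 0. total_sold = 37
  Event 5 (sale 4): sell min(4,0)=0. stock: 0 - 0 = 0. total_sold = 37
  Event 6 (sale 6): sell min(6,0)=0. stock: 0 - 0 = 0. total_sold = 37
  Event 7 (sale 9): sell min(9,0)=0. stock: 0 - 0 = 0. total_sold = 37
  Event 8 (restock 29): 0 + 29 = 29
  Event 9 (adjust -9): 29 + -9 = 20
  Event 10 (restock 30): 20 + 30 = 50
Final: stock = 50, total_sold = 37

First zero at event 4.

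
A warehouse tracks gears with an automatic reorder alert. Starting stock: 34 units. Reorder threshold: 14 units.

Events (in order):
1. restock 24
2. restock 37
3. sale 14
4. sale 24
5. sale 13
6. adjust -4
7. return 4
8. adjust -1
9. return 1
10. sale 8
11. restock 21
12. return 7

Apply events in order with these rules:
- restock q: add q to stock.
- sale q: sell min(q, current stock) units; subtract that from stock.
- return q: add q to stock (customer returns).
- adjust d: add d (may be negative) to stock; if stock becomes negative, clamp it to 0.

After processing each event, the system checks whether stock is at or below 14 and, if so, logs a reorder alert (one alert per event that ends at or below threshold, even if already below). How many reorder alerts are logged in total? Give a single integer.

Processing events:
Start: stock = 34
  Event 1 (restock 24): 34 + 24 = 58
  Event 2 (restock 37): 58 + 37 = 95
  Event 3 (sale 14): sell min(14,95)=14. stock: 95 - 14 = 81. total_sold = 14
  Event 4 (sale 24): sell min(24,81)=24. stock: 81 - 24 = 57. total_sold = 38
  Event 5 (sale 13): sell min(13,57)=13. stock: 57 - 13 = 44. total_sold = 51
  Event 6 (adjust -4): 44 + -4 = 40
  Event 7 (return 4): 40 + 4 = 44
  Event 8 (adjust -1): 44 + -1 = 43
  Event 9 (return 1): 43 + 1 = 44
  Event 10 (sale 8): sell min(8,44)=8. stock: 44 - 8 = 36. total_sold = 59
  Event 11 (restock 21): 36 + 21 = 57
  Event 12 (return 7): 57 + 7 = 64
Final: stock = 64, total_sold = 59

Checking against threshold 14:
  After event 1: stock=58 > 14
  After event 2: stock=95 > 14
  After event 3: stock=81 > 14
  After event 4: stock=57 > 14
  After event 5: stock=44 > 14
  After event 6: stock=40 > 14
  After event 7: stock=44 > 14
  After event 8: stock=43 > 14
  After event 9: stock=44 > 14
  After event 10: stock=36 > 14
  After event 11: stock=57 > 14
  After event 12: stock=64 > 14
Alert events: []. Count = 0

Answer: 0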